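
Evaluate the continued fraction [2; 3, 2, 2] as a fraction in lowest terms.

Fold from the inside: start with 2/1.
  2 + 1/2 = 5/2
  3 + 2/5 = 17/5
  2 + 5/17 = 39/17

39/17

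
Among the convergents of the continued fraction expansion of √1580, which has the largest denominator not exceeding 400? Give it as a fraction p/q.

√1580 = [39; 1, 2, 1, 78, …] (period length 4).
Convergents:
  p_0/q_0 = 39/1
  p_1/q_1 = 40/1
  p_2/q_2 = 119/3
  p_3/q_3 = 159/4
  p_4/q_4 = 12521/315
  p_5/q_5 = 12680/319
  p_6/q_6 = 37881/953
q_5 = 319 ≤ 400 < 953 = q_6, so the answer is 12680/319.

12680/319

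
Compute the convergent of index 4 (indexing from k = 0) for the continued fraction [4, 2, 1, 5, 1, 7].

Using pₖ = aₖpₖ₋₁ + pₖ₋₂, qₖ = aₖqₖ₋₁ + qₖ₋₂ (with p₋₁=1, p₋₂=0, q₋₁=0, q₋₂=1):
  k=0: a=4, p=4, q=1
  k=1: a=2, p=9, q=2
  k=2: a=1, p=13, q=3
  k=3: a=5, p=74, q=17
  k=4: a=1, p=87, q=20

87/20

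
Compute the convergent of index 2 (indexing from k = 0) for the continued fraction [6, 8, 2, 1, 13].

104/17

Using pₖ = aₖpₖ₋₁ + pₖ₋₂, qₖ = aₖqₖ₋₁ + qₖ₋₂ (with p₋₁=1, p₋₂=0, q₋₁=0, q₋₂=1):
  k=0: a=6, p=6, q=1
  k=1: a=8, p=49, q=8
  k=2: a=2, p=104, q=17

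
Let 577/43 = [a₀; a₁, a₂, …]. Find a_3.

1

577 = 13·43 + 18   →  a_0 = 13
43 = 2·18 + 7   →  a_1 = 2
18 = 2·7 + 4   →  a_2 = 2
7 = 1·4 + 3   →  a_3 = 1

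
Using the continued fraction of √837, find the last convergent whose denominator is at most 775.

12151/420

√837 = [28; 1, 13, 2, 13, 1, 56, …] (period length 6).
Convergents:
  p_0/q_0 = 28/1
  p_1/q_1 = 29/1
  p_2/q_2 = 405/14
  p_3/q_3 = 839/29
  p_4/q_4 = 11312/391
  p_5/q_5 = 12151/420
  p_6/q_6 = 691768/23911
q_5 = 420 ≤ 775 < 23911 = q_6, so the answer is 12151/420.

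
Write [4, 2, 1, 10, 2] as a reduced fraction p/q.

291/67

Using pₖ = aₖpₖ₋₁ + pₖ₋₂ and qₖ = aₖqₖ₋₁ + qₖ₋₂:
  k=0: a=4, p=4, q=1
  k=1: a=2, p=9, q=2
  k=2: a=1, p=13, q=3
  k=3: a=10, p=139, q=32
  k=4: a=2, p=291, q=67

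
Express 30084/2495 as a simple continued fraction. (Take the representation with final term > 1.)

[12; 17, 3, 15, 1, 2]

30084 = 12·2495 + 144
2495 = 17·144 + 47
144 = 3·47 + 3
47 = 15·3 + 2
3 = 1·2 + 1
2 = 2·1 + 0  (stop)
So 30084/2495 = [12; 17, 3, 15, 1, 2].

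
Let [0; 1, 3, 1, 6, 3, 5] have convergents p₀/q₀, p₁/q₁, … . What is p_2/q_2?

3/4

Using pₖ = aₖpₖ₋₁ + pₖ₋₂, qₖ = aₖqₖ₋₁ + qₖ₋₂ (with p₋₁=1, p₋₂=0, q₋₁=0, q₋₂=1):
  k=0: a=0, p=0, q=1
  k=1: a=1, p=1, q=1
  k=2: a=3, p=3, q=4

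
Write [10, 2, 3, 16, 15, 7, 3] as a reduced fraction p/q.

Using pₖ = aₖpₖ₋₁ + pₖ₋₂ and qₖ = aₖqₖ₋₁ + qₖ₋₂:
  k=0: a=10, p=10, q=1
  k=1: a=2, p=21, q=2
  k=2: a=3, p=73, q=7
  k=3: a=16, p=1189, q=114
  k=4: a=15, p=17908, q=1717
  k=5: a=7, p=126545, q=12133
  k=6: a=3, p=397543, q=38116

397543/38116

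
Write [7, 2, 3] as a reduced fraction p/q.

52/7

Using pₖ = aₖpₖ₋₁ + pₖ₋₂ and qₖ = aₖqₖ₋₁ + qₖ₋₂:
  k=0: a=7, p=7, q=1
  k=1: a=2, p=15, q=2
  k=2: a=3, p=52, q=7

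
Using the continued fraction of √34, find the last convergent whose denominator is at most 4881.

√34 = [5; 1, 4, 1, 10, …] (period length 4).
Convergents:
  p_0/q_0 = 5/1
  p_1/q_1 = 6/1
  p_2/q_2 = 29/5
  p_3/q_3 = 35/6
  p_4/q_4 = 379/65
  p_5/q_5 = 414/71
  p_6/q_6 = 2035/349
  p_7/q_7 = 2449/420
  p_8/q_8 = 26525/4549
  p_9/q_9 = 28974/4969
q_8 = 4549 ≤ 4881 < 4969 = q_9, so the answer is 26525/4549.

26525/4549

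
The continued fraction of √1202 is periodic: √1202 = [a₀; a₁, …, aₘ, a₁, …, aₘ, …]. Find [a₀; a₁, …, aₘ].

[34; 1, 2, 34, 2, 1, 68]

a₀ = ⌊√1202⌋ = 34.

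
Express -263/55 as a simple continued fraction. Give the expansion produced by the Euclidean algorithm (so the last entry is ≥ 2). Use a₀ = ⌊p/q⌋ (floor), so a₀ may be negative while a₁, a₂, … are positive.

-263 = -5·55 + 12
55 = 4·12 + 7
12 = 1·7 + 5
7 = 1·5 + 2
5 = 2·2 + 1
2 = 2·1 + 0  (stop)
So -263/55 = [-5; 4, 1, 1, 2, 2].

[-5; 4, 1, 1, 2, 2]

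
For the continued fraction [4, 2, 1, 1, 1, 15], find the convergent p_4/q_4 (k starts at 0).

35/8

Using pₖ = aₖpₖ₋₁ + pₖ₋₂, qₖ = aₖqₖ₋₁ + qₖ₋₂ (with p₋₁=1, p₋₂=0, q₋₁=0, q₋₂=1):
  k=0: a=4, p=4, q=1
  k=1: a=2, p=9, q=2
  k=2: a=1, p=13, q=3
  k=3: a=1, p=22, q=5
  k=4: a=1, p=35, q=8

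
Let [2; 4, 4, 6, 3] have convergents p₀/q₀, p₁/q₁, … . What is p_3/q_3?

237/106

Using pₖ = aₖpₖ₋₁ + pₖ₋₂, qₖ = aₖqₖ₋₁ + qₖ₋₂ (with p₋₁=1, p₋₂=0, q₋₁=0, q₋₂=1):
  k=0: a=2, p=2, q=1
  k=1: a=4, p=9, q=4
  k=2: a=4, p=38, q=17
  k=3: a=6, p=237, q=106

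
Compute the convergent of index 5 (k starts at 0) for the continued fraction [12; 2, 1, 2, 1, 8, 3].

1187/96

Using pₖ = aₖpₖ₋₁ + pₖ₋₂, qₖ = aₖqₖ₋₁ + qₖ₋₂ (with p₋₁=1, p₋₂=0, q₋₁=0, q₋₂=1):
  k=0: a=12, p=12, q=1
  k=1: a=2, p=25, q=2
  k=2: a=1, p=37, q=3
  k=3: a=2, p=99, q=8
  k=4: a=1, p=136, q=11
  k=5: a=8, p=1187, q=96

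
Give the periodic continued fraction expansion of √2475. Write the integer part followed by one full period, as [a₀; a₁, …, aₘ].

[49; 1, 2, 1, 98]

a₀ = ⌊√2475⌋ = 49.
With m₀=0, d₀=1 and mₖ₊₁ = dₖaₖ − mₖ, dₖ₊₁ = (n − mₖ₊₁²)/dₖ, aₖ₊₁ = ⌊(a₀+mₖ₊₁)/dₖ₊₁⌋:
  k=1: m=49, d=74, a=1
  k=2: m=25, d=25, a=2
  k=3: m=25, d=74, a=1
  k=4: m=49, d=1, a=98
d=1 and a=2a₀=98 at k=4, so the next step gives (m, d) = (49, 74) again — its k=1 value — and the period has length 4.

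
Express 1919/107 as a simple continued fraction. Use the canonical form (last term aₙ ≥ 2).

1919 = 17×107 + 100
107 = 1×100 + 7
100 = 14×7 + 2
7 = 3×2 + 1
2 = 2×1 + 0  (stop)
So 1919/107 = [17; 1, 14, 3, 2].

[17; 1, 14, 3, 2]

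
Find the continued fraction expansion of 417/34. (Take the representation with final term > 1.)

417 = 12*34 + 9
34 = 3*9 + 7
9 = 1*7 + 2
7 = 3*2 + 1
2 = 2*1 + 0  (stop)
So 417/34 = [12; 3, 1, 3, 2].

[12; 3, 1, 3, 2]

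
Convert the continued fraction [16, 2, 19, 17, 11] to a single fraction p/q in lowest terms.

121247/7354

Fold from the inside: start with 11/1.
  17 + 1/11 = 188/11
  19 + 11/188 = 3583/188
  2 + 188/3583 = 7354/3583
  16 + 3583/7354 = 121247/7354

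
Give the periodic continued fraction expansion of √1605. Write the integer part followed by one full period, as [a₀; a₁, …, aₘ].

a₀ = ⌊√1605⌋ = 40.
With m₀=0, d₀=1 and mₖ₊₁ = dₖaₖ − mₖ, dₖ₊₁ = (n − mₖ₊₁²)/dₖ, aₖ₊₁ = ⌊(a₀+mₖ₊₁)/dₖ₊₁⌋:
  k=1: m=40, d=5, a=16
  k=2: m=40, d=1, a=80
d=1 and a=2a₀=80 at k=2, so the next step gives (m, d) = (40, 5) again — its k=1 value — and the period has length 2.

[40; 16, 80]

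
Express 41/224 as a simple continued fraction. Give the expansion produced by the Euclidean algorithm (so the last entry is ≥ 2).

41 = 0·224 + 41
224 = 5·41 + 19
41 = 2·19 + 3
19 = 6·3 + 1
3 = 3·1 + 0  (stop)
So 41/224 = [0; 5, 2, 6, 3].

[0; 5, 2, 6, 3]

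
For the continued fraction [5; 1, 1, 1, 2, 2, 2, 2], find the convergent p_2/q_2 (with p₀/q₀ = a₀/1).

Using pₖ = aₖpₖ₋₁ + pₖ₋₂, qₖ = aₖqₖ₋₁ + qₖ₋₂ (with p₋₁=1, p₋₂=0, q₋₁=0, q₋₂=1):
  k=0: a=5, p=5, q=1
  k=1: a=1, p=6, q=1
  k=2: a=1, p=11, q=2

11/2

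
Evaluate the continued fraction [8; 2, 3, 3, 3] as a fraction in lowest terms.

Using pₖ = aₖpₖ₋₁ + pₖ₋₂ and qₖ = aₖqₖ₋₁ + qₖ₋₂:
  k=0: a=8, p=8, q=1
  k=1: a=2, p=17, q=2
  k=2: a=3, p=59, q=7
  k=3: a=3, p=194, q=23
  k=4: a=3, p=641, q=76

641/76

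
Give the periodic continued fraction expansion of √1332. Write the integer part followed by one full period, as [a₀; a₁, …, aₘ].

a₀ = ⌊√1332⌋ = 36.
With m₀=0, d₀=1 and mₖ₊₁ = dₖaₖ − mₖ, dₖ₊₁ = (n − mₖ₊₁²)/dₖ, aₖ₊₁ = ⌊(a₀+mₖ₊₁)/dₖ₊₁⌋:
  k=1: m=36, d=36, a=2
  k=2: m=36, d=1, a=72
d=1 and a=2a₀=72 at k=2, so the next step gives (m, d) = (36, 36) again — its k=1 value — and the period has length 2.

[36; 2, 72]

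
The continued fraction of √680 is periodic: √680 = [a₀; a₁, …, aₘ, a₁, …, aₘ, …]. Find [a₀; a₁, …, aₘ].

a₀ = ⌊√680⌋ = 26.
With m₀=0, d₀=1 and mₖ₊₁ = dₖaₖ − mₖ, dₖ₊₁ = (n − mₖ₊₁²)/dₖ, aₖ₊₁ = ⌊(a₀+mₖ₊₁)/dₖ₊₁⌋:
  k=1: m=26, d=4, a=13
  k=2: m=26, d=1, a=52
d=1 and a=2a₀=52 at k=2, so the next step gives (m, d) = (26, 4) again — its k=1 value — and the period has length 2.

[26; 13, 52]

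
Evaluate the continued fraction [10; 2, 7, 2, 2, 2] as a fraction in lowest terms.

Using pₖ = aₖpₖ₋₁ + pₖ₋₂ and qₖ = aₖqₖ₋₁ + qₖ₋₂:
  k=0: a=10, p=10, q=1
  k=1: a=2, p=21, q=2
  k=2: a=7, p=157, q=15
  k=3: a=2, p=335, q=32
  k=4: a=2, p=827, q=79
  k=5: a=2, p=1989, q=190

1989/190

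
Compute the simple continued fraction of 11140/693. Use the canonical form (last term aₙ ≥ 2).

[16; 13, 3, 17]

11140 = 16*693 + 52
693 = 13*52 + 17
52 = 3*17 + 1
17 = 17*1 + 0  (stop)
So 11140/693 = [16; 13, 3, 17].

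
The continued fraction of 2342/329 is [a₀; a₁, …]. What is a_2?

2

2342 = 7·329 + 39   →  a_0 = 7
329 = 8·39 + 17   →  a_1 = 8
39 = 2·17 + 5   →  a_2 = 2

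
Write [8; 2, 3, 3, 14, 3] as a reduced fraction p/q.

8519/1010

Using pₖ = aₖpₖ₋₁ + pₖ₋₂ and qₖ = aₖqₖ₋₁ + qₖ₋₂:
  k=0: a=8, p=8, q=1
  k=1: a=2, p=17, q=2
  k=2: a=3, p=59, q=7
  k=3: a=3, p=194, q=23
  k=4: a=14, p=2775, q=329
  k=5: a=3, p=8519, q=1010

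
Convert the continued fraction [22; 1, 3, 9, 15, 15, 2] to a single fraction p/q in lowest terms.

396035/17403

Fold from the inside: start with 2/1.
  15 + 1/2 = 31/2
  15 + 2/31 = 467/31
  9 + 31/467 = 4234/467
  3 + 467/4234 = 13169/4234
  1 + 4234/13169 = 17403/13169
  22 + 13169/17403 = 396035/17403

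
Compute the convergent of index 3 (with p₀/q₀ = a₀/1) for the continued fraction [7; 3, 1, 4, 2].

138/19

Using pₖ = aₖpₖ₋₁ + pₖ₋₂, qₖ = aₖqₖ₋₁ + qₖ₋₂ (with p₋₁=1, p₋₂=0, q₋₁=0, q₋₂=1):
  k=0: a=7, p=7, q=1
  k=1: a=3, p=22, q=3
  k=2: a=1, p=29, q=4
  k=3: a=4, p=138, q=19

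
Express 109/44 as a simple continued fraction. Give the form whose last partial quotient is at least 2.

[2; 2, 10, 2]

109 = 2*44 + 21
44 = 2*21 + 2
21 = 10*2 + 1
2 = 2*1 + 0  (stop)
So 109/44 = [2; 2, 10, 2].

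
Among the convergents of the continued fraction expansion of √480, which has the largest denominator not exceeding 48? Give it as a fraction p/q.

√480 = [21; 1, 9, 1, 42, …] (period length 4).
Convergents:
  p_0/q_0 = 21/1
  p_1/q_1 = 22/1
  p_2/q_2 = 219/10
  p_3/q_3 = 241/11
  p_4/q_4 = 10341/472
q_3 = 11 ≤ 48 < 472 = q_4, so the answer is 241/11.

241/11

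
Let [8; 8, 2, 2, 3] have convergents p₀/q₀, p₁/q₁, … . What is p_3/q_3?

341/42

Using pₖ = aₖpₖ₋₁ + pₖ₋₂, qₖ = aₖqₖ₋₁ + qₖ₋₂ (with p₋₁=1, p₋₂=0, q₋₁=0, q₋₂=1):
  k=0: a=8, p=8, q=1
  k=1: a=8, p=65, q=8
  k=2: a=2, p=138, q=17
  k=3: a=2, p=341, q=42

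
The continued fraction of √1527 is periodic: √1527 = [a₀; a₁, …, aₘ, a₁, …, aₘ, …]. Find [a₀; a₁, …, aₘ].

[39; 13, 78]

a₀ = ⌊√1527⌋ = 39.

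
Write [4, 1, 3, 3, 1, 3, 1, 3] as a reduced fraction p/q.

Using pₖ = aₖpₖ₋₁ + pₖ₋₂ and qₖ = aₖqₖ₋₁ + qₖ₋₂:
  k=0: a=4, p=4, q=1
  k=1: a=1, p=5, q=1
  k=2: a=3, p=19, q=4
  k=3: a=3, p=62, q=13
  k=4: a=1, p=81, q=17
  k=5: a=3, p=305, q=64
  k=6: a=1, p=386, q=81
  k=7: a=3, p=1463, q=307

1463/307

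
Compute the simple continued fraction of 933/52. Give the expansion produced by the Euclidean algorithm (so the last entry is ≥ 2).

[17; 1, 16, 3]

933 = 17·52 + 49
52 = 1·49 + 3
49 = 16·3 + 1
3 = 3·1 + 0  (stop)
So 933/52 = [17; 1, 16, 3].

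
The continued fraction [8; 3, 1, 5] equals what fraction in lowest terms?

Fold from the inside: start with 5/1.
  1 + 1/5 = 6/5
  3 + 5/6 = 23/6
  8 + 6/23 = 190/23

190/23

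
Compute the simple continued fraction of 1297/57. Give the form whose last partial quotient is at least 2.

[22; 1, 3, 14]

1297 = 22·57 + 43
57 = 1·43 + 14
43 = 3·14 + 1
14 = 14·1 + 0  (stop)
So 1297/57 = [22; 1, 3, 14].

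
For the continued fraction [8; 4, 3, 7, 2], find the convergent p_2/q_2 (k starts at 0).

Using pₖ = aₖpₖ₋₁ + pₖ₋₂, qₖ = aₖqₖ₋₁ + qₖ₋₂ (with p₋₁=1, p₋₂=0, q₋₁=0, q₋₂=1):
  k=0: a=8, p=8, q=1
  k=1: a=4, p=33, q=4
  k=2: a=3, p=107, q=13

107/13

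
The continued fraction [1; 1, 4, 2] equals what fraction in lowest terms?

Using pₖ = aₖpₖ₋₁ + pₖ₋₂ and qₖ = aₖqₖ₋₁ + qₖ₋₂:
  k=0: a=1, p=1, q=1
  k=1: a=1, p=2, q=1
  k=2: a=4, p=9, q=5
  k=3: a=2, p=20, q=11

20/11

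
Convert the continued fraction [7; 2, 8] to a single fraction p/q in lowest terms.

Using pₖ = aₖpₖ₋₁ + pₖ₋₂ and qₖ = aₖqₖ₋₁ + qₖ₋₂:
  k=0: a=7, p=7, q=1
  k=1: a=2, p=15, q=2
  k=2: a=8, p=127, q=17

127/17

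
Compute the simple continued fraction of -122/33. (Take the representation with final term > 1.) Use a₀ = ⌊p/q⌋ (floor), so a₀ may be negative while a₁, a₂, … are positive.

-122 = -4·33 + 10
33 = 3·10 + 3
10 = 3·3 + 1
3 = 3·1 + 0  (stop)
So -122/33 = [-4; 3, 3, 3].

[-4; 3, 3, 3]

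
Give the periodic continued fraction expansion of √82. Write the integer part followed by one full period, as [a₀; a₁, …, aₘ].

[9; 18]

a₀ = ⌊√82⌋ = 9.
With m₀=0, d₀=1 and mₖ₊₁ = dₖaₖ − mₖ, dₖ₊₁ = (n − mₖ₊₁²)/dₖ, aₖ₊₁ = ⌊(a₀+mₖ₊₁)/dₖ₊₁⌋:
  k=1: m=9, d=1, a=18
d=1 and a=2a₀=18 at k=1, so the next step gives (m, d) = (9, 1) again — its k=1 value — and the period has length 1.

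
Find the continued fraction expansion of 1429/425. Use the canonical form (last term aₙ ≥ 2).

[3; 2, 1, 3, 6, 6]

1429 = 3·425 + 154
425 = 2·154 + 117
154 = 1·117 + 37
117 = 3·37 + 6
37 = 6·6 + 1
6 = 6·1 + 0  (stop)
So 1429/425 = [3; 2, 1, 3, 6, 6].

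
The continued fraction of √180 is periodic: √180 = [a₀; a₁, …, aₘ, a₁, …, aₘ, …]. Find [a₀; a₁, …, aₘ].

a₀ = ⌊√180⌋ = 13.
With m₀=0, d₀=1 and mₖ₊₁ = dₖaₖ − mₖ, dₖ₊₁ = (n − mₖ₊₁²)/dₖ, aₖ₊₁ = ⌊(a₀+mₖ₊₁)/dₖ₊₁⌋:
  k=1: m=13, d=11, a=2
  k=2: m=9, d=9, a=2
  k=3: m=9, d=11, a=2
  k=4: m=13, d=1, a=26
d=1 and a=2a₀=26 at k=4, so the next step gives (m, d) = (13, 11) again — its k=1 value — and the period has length 4.

[13; 2, 2, 2, 26]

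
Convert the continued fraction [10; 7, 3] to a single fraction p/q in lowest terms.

223/22

Fold from the inside: start with 3/1.
  7 + 1/3 = 22/3
  10 + 3/22 = 223/22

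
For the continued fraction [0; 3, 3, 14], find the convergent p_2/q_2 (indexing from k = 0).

Using pₖ = aₖpₖ₋₁ + pₖ₋₂, qₖ = aₖqₖ₋₁ + qₖ₋₂ (with p₋₁=1, p₋₂=0, q₋₁=0, q₋₂=1):
  k=0: a=0, p=0, q=1
  k=1: a=3, p=1, q=3
  k=2: a=3, p=3, q=10

3/10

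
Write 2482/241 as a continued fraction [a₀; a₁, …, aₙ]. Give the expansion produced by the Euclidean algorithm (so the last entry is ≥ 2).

2482 = 10·241 + 72
241 = 3·72 + 25
72 = 2·25 + 22
25 = 1·22 + 3
22 = 7·3 + 1
3 = 3·1 + 0  (stop)
So 2482/241 = [10; 3, 2, 1, 7, 3].

[10; 3, 2, 1, 7, 3]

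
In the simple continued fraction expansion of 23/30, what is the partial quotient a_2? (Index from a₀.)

23 = 0·30 + 23   →  a_0 = 0
30 = 1·23 + 7   →  a_1 = 1
23 = 3·7 + 2   →  a_2 = 3

3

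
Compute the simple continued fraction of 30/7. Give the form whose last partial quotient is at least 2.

30 = 4*7 + 2
7 = 3*2 + 1
2 = 2*1 + 0  (stop)
So 30/7 = [4; 3, 2].

[4; 3, 2]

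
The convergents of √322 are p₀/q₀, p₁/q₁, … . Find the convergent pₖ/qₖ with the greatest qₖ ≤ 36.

323/18

√322 = [17; 1, 16, 1, 34, …] (period length 4).
Convergents:
  p_0/q_0 = 17/1
  p_1/q_1 = 18/1
  p_2/q_2 = 305/17
  p_3/q_3 = 323/18
  p_4/q_4 = 11287/629
q_3 = 18 ≤ 36 < 629 = q_4, so the answer is 323/18.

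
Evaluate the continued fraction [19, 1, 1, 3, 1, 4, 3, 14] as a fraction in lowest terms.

38627/1975

Using pₖ = aₖpₖ₋₁ + pₖ₋₂ and qₖ = aₖqₖ₋₁ + qₖ₋₂:
  k=0: a=19, p=19, q=1
  k=1: a=1, p=20, q=1
  k=2: a=1, p=39, q=2
  k=3: a=3, p=137, q=7
  k=4: a=1, p=176, q=9
  k=5: a=4, p=841, q=43
  k=6: a=3, p=2699, q=138
  k=7: a=14, p=38627, q=1975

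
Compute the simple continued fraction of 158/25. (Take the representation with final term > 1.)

[6; 3, 8]

158 = 6*25 + 8
25 = 3*8 + 1
8 = 8*1 + 0  (stop)
So 158/25 = [6; 3, 8].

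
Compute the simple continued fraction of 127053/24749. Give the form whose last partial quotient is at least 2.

[5; 7, 2, 13, 17, 2, 3]

127053 = 5*24749 + 3308
24749 = 7*3308 + 1593
3308 = 2*1593 + 122
1593 = 13*122 + 7
122 = 17*7 + 3
7 = 2*3 + 1
3 = 3*1 + 0  (stop)
So 127053/24749 = [5; 7, 2, 13, 17, 2, 3].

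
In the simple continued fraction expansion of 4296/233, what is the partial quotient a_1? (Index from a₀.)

2

4296 = 18·233 + 102   →  a_0 = 18
233 = 2·102 + 29   →  a_1 = 2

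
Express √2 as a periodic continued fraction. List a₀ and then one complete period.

a₀ = ⌊√2⌋ = 1.

[1; 2]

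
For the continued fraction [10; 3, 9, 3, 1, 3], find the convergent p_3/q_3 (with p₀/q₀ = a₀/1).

Using pₖ = aₖpₖ₋₁ + pₖ₋₂, qₖ = aₖqₖ₋₁ + qₖ₋₂ (with p₋₁=1, p₋₂=0, q₋₁=0, q₋₂=1):
  k=0: a=10, p=10, q=1
  k=1: a=3, p=31, q=3
  k=2: a=9, p=289, q=28
  k=3: a=3, p=898, q=87

898/87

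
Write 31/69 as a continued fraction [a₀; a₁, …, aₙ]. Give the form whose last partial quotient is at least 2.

[0; 2, 4, 2, 3]

31 = 0×69 + 31
69 = 2×31 + 7
31 = 4×7 + 3
7 = 2×3 + 1
3 = 3×1 + 0  (stop)
So 31/69 = [0; 2, 4, 2, 3].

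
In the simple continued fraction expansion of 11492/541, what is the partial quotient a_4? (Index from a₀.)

2

11492 = 21·541 + 131   →  a_0 = 21
541 = 4·131 + 17   →  a_1 = 4
131 = 7·17 + 12   →  a_2 = 7
17 = 1·12 + 5   →  a_3 = 1
12 = 2·5 + 2   →  a_4 = 2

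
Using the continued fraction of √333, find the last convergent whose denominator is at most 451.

2646/145

√333 = [18; 4, 36, …] (period length 2).
Convergents:
  p_0/q_0 = 18/1
  p_1/q_1 = 73/4
  p_2/q_2 = 2646/145
  p_3/q_3 = 10657/584
q_2 = 145 ≤ 451 < 584 = q_3, so the answer is 2646/145.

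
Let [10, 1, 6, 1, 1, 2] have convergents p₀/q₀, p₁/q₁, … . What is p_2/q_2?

76/7

Using pₖ = aₖpₖ₋₁ + pₖ₋₂, qₖ = aₖqₖ₋₁ + qₖ₋₂ (with p₋₁=1, p₋₂=0, q₋₁=0, q₋₂=1):
  k=0: a=10, p=10, q=1
  k=1: a=1, p=11, q=1
  k=2: a=6, p=76, q=7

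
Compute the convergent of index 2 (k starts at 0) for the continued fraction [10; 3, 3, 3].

103/10

Using pₖ = aₖpₖ₋₁ + pₖ₋₂, qₖ = aₖqₖ₋₁ + qₖ₋₂ (with p₋₁=1, p₋₂=0, q₋₁=0, q₋₂=1):
  k=0: a=10, p=10, q=1
  k=1: a=3, p=31, q=3
  k=2: a=3, p=103, q=10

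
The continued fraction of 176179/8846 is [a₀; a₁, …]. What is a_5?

176179 = 19·8846 + 8105   →  a_0 = 19
8846 = 1·8105 + 741   →  a_1 = 1
8105 = 10·741 + 695   →  a_2 = 10
741 = 1·695 + 46   →  a_3 = 1
695 = 15·46 + 5   →  a_4 = 15
46 = 9·5 + 1   →  a_5 = 9

9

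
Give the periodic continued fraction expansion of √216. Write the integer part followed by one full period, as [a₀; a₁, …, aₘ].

[14; 1, 2, 3, 2, 1, 28]

a₀ = ⌊√216⌋ = 14.
With m₀=0, d₀=1 and mₖ₊₁ = dₖaₖ − mₖ, dₖ₊₁ = (n − mₖ₊₁²)/dₖ, aₖ₊₁ = ⌊(a₀+mₖ₊₁)/dₖ₊₁⌋:
  k=1: m=14, d=20, a=1
  k=2: m=6, d=9, a=2
  k=3: m=12, d=8, a=3
  k=4: m=12, d=9, a=2
  k=5: m=6, d=20, a=1
  k=6: m=14, d=1, a=28
d=1 and a=2a₀=28 at k=6, so the next step gives (m, d) = (14, 20) again — its k=1 value — and the period has length 6.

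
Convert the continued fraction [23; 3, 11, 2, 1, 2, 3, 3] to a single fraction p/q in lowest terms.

72887/3125

Fold from the inside: start with 3/1.
  3 + 1/3 = 10/3
  2 + 3/10 = 23/10
  1 + 10/23 = 33/23
  2 + 23/33 = 89/33
  11 + 33/89 = 1012/89
  3 + 89/1012 = 3125/1012
  23 + 1012/3125 = 72887/3125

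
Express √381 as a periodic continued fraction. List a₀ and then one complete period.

[19; 1, 1, 12, 1, 1, 38]

a₀ = ⌊√381⌋ = 19.
With m₀=0, d₀=1 and mₖ₊₁ = dₖaₖ − mₖ, dₖ₊₁ = (n − mₖ₊₁²)/dₖ, aₖ₊₁ = ⌊(a₀+mₖ₊₁)/dₖ₊₁⌋:
  k=1: m=19, d=20, a=1
  k=2: m=1, d=19, a=1
  k=3: m=18, d=3, a=12
  k=4: m=18, d=19, a=1
  k=5: m=1, d=20, a=1
  k=6: m=19, d=1, a=38
d=1 and a=2a₀=38 at k=6, so the next step gives (m, d) = (19, 20) again — its k=1 value — and the period has length 6.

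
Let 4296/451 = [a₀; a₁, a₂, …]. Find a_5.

4296 = 9·451 + 237   →  a_0 = 9
451 = 1·237 + 214   →  a_1 = 1
237 = 1·214 + 23   →  a_2 = 1
214 = 9·23 + 7   →  a_3 = 9
23 = 3·7 + 2   →  a_4 = 3
7 = 3·2 + 1   →  a_5 = 3

3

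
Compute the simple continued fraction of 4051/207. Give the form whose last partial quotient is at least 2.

[19; 1, 1, 3, 14, 2]

4051 = 19×207 + 118
207 = 1×118 + 89
118 = 1×89 + 29
89 = 3×29 + 2
29 = 14×2 + 1
2 = 2×1 + 0  (stop)
So 4051/207 = [19; 1, 1, 3, 14, 2].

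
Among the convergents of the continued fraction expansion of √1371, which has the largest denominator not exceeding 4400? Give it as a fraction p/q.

101417/2739

√1371 = [37; 37, 74, …] (period length 2).
Convergents:
  p_0/q_0 = 37/1
  p_1/q_1 = 1370/37
  p_2/q_2 = 101417/2739
  p_3/q_3 = 3753799/101380
q_2 = 2739 ≤ 4400 < 101380 = q_3, so the answer is 101417/2739.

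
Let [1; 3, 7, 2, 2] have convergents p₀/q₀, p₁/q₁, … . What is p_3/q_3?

62/47

Using pₖ = aₖpₖ₋₁ + pₖ₋₂, qₖ = aₖqₖ₋₁ + qₖ₋₂ (with p₋₁=1, p₋₂=0, q₋₁=0, q₋₂=1):
  k=0: a=1, p=1, q=1
  k=1: a=3, p=4, q=3
  k=2: a=7, p=29, q=22
  k=3: a=2, p=62, q=47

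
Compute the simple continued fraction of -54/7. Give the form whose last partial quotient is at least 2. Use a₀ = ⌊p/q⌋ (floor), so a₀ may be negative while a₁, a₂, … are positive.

[-8; 3, 2]

-54 = -8·7 + 2
7 = 3·2 + 1
2 = 2·1 + 0  (stop)
So -54/7 = [-8; 3, 2].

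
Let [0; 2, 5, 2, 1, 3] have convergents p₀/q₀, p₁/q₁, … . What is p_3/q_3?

Using pₖ = aₖpₖ₋₁ + pₖ₋₂, qₖ = aₖqₖ₋₁ + qₖ₋₂ (with p₋₁=1, p₋₂=0, q₋₁=0, q₋₂=1):
  k=0: a=0, p=0, q=1
  k=1: a=2, p=1, q=2
  k=2: a=5, p=5, q=11
  k=3: a=2, p=11, q=24

11/24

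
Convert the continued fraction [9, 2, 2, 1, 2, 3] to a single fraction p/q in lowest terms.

603/64

Using pₖ = aₖpₖ₋₁ + pₖ₋₂ and qₖ = aₖqₖ₋₁ + qₖ₋₂:
  k=0: a=9, p=9, q=1
  k=1: a=2, p=19, q=2
  k=2: a=2, p=47, q=5
  k=3: a=1, p=66, q=7
  k=4: a=2, p=179, q=19
  k=5: a=3, p=603, q=64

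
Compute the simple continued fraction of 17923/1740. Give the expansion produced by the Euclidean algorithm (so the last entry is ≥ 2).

17923 = 10*1740 + 523
1740 = 3*523 + 171
523 = 3*171 + 10
171 = 17*10 + 1
10 = 10*1 + 0  (stop)
So 17923/1740 = [10; 3, 3, 17, 10].

[10; 3, 3, 17, 10]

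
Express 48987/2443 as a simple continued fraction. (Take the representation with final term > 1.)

[20; 19, 4, 4, 3, 2]

48987 = 20*2443 + 127
2443 = 19*127 + 30
127 = 4*30 + 7
30 = 4*7 + 2
7 = 3*2 + 1
2 = 2*1 + 0  (stop)
So 48987/2443 = [20; 19, 4, 4, 3, 2].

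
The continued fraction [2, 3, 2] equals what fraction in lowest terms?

16/7

Fold from the inside: start with 2/1.
  3 + 1/2 = 7/2
  2 + 2/7 = 16/7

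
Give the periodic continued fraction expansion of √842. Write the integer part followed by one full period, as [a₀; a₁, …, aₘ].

[29; 58]

a₀ = ⌊√842⌋ = 29.
With m₀=0, d₀=1 and mₖ₊₁ = dₖaₖ − mₖ, dₖ₊₁ = (n − mₖ₊₁²)/dₖ, aₖ₊₁ = ⌊(a₀+mₖ₊₁)/dₖ₊₁⌋:
  k=1: m=29, d=1, a=58
d=1 and a=2a₀=58 at k=1, so the next step gives (m, d) = (29, 1) again — its k=1 value — and the period has length 1.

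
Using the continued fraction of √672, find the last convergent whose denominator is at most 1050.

√672 = [25; 1, 11, 1, 50, …] (period length 4).
Convergents:
  p_0/q_0 = 25/1
  p_1/q_1 = 26/1
  p_2/q_2 = 311/12
  p_3/q_3 = 337/13
  p_4/q_4 = 17161/662
  p_5/q_5 = 17498/675
  p_6/q_6 = 209639/8087
q_5 = 675 ≤ 1050 < 8087 = q_6, so the answer is 17498/675.

17498/675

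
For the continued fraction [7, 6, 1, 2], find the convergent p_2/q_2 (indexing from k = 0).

50/7

Using pₖ = aₖpₖ₋₁ + pₖ₋₂, qₖ = aₖqₖ₋₁ + qₖ₋₂ (with p₋₁=1, p₋₂=0, q₋₁=0, q₋₂=1):
  k=0: a=7, p=7, q=1
  k=1: a=6, p=43, q=6
  k=2: a=1, p=50, q=7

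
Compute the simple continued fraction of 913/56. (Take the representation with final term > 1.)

[16; 3, 3, 2, 2]

913 = 16·56 + 17
56 = 3·17 + 5
17 = 3·5 + 2
5 = 2·2 + 1
2 = 2·1 + 0  (stop)
So 913/56 = [16; 3, 3, 2, 2].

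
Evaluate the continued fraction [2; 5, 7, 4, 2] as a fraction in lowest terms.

Using pₖ = aₖpₖ₋₁ + pₖ₋₂ and qₖ = aₖqₖ₋₁ + qₖ₋₂:
  k=0: a=2, p=2, q=1
  k=1: a=5, p=11, q=5
  k=2: a=7, p=79, q=36
  k=3: a=4, p=327, q=149
  k=4: a=2, p=733, q=334

733/334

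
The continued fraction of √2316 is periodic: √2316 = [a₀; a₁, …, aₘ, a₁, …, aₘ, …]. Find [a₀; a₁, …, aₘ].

[48; 8, 96]

a₀ = ⌊√2316⌋ = 48.
With m₀=0, d₀=1 and mₖ₊₁ = dₖaₖ − mₖ, dₖ₊₁ = (n − mₖ₊₁²)/dₖ, aₖ₊₁ = ⌊(a₀+mₖ₊₁)/dₖ₊₁⌋:
  k=1: m=48, d=12, a=8
  k=2: m=48, d=1, a=96
d=1 and a=2a₀=96 at k=2, so the next step gives (m, d) = (48, 12) again — its k=1 value — and the period has length 2.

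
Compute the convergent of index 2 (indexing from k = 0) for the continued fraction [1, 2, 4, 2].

Using pₖ = aₖpₖ₋₁ + pₖ₋₂, qₖ = aₖqₖ₋₁ + qₖ₋₂ (with p₋₁=1, p₋₂=0, q₋₁=0, q₋₂=1):
  k=0: a=1, p=1, q=1
  k=1: a=2, p=3, q=2
  k=2: a=4, p=13, q=9

13/9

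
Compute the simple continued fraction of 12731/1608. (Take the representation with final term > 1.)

12731 = 7*1608 + 1475
1608 = 1*1475 + 133
1475 = 11*133 + 12
133 = 11*12 + 1
12 = 12*1 + 0  (stop)
So 12731/1608 = [7; 1, 11, 11, 12].

[7; 1, 11, 11, 12]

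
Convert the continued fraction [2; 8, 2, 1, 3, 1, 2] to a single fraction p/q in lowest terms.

691/326

Using pₖ = aₖpₖ₋₁ + pₖ₋₂ and qₖ = aₖqₖ₋₁ + qₖ₋₂:
  k=0: a=2, p=2, q=1
  k=1: a=8, p=17, q=8
  k=2: a=2, p=36, q=17
  k=3: a=1, p=53, q=25
  k=4: a=3, p=195, q=92
  k=5: a=1, p=248, q=117
  k=6: a=2, p=691, q=326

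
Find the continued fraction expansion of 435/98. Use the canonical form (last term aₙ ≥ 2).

[4; 2, 3, 1, 1, 2, 2]

435 = 4·98 + 43
98 = 2·43 + 12
43 = 3·12 + 7
12 = 1·7 + 5
7 = 1·5 + 2
5 = 2·2 + 1
2 = 2·1 + 0  (stop)
So 435/98 = [4; 2, 3, 1, 1, 2, 2].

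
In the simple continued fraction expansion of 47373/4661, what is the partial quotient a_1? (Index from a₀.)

6

47373 = 10·4661 + 763   →  a_0 = 10
4661 = 6·763 + 83   →  a_1 = 6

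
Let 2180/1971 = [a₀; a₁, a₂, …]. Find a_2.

2

2180 = 1·1971 + 209   →  a_0 = 1
1971 = 9·209 + 90   →  a_1 = 9
209 = 2·90 + 29   →  a_2 = 2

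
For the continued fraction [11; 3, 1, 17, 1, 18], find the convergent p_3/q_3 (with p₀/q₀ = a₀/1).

Using pₖ = aₖpₖ₋₁ + pₖ₋₂, qₖ = aₖqₖ₋₁ + qₖ₋₂ (with p₋₁=1, p₋₂=0, q₋₁=0, q₋₂=1):
  k=0: a=11, p=11, q=1
  k=1: a=3, p=34, q=3
  k=2: a=1, p=45, q=4
  k=3: a=17, p=799, q=71

799/71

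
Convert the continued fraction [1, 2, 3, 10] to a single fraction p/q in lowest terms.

Fold from the inside: start with 10/1.
  3 + 1/10 = 31/10
  2 + 10/31 = 72/31
  1 + 31/72 = 103/72

103/72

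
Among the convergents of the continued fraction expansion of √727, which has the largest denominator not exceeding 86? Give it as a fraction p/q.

728/27

√727 = [26; 1, 25, 1, 52, …] (period length 4).
Convergents:
  p_0/q_0 = 26/1
  p_1/q_1 = 27/1
  p_2/q_2 = 701/26
  p_3/q_3 = 728/27
  p_4/q_4 = 38557/1430
q_3 = 27 ≤ 86 < 1430 = q_4, so the answer is 728/27.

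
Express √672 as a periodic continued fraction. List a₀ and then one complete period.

[25; 1, 11, 1, 50]

a₀ = ⌊√672⌋ = 25.
With m₀=0, d₀=1 and mₖ₊₁ = dₖaₖ − mₖ, dₖ₊₁ = (n − mₖ₊₁²)/dₖ, aₖ₊₁ = ⌊(a₀+mₖ₊₁)/dₖ₊₁⌋:
  k=1: m=25, d=47, a=1
  k=2: m=22, d=4, a=11
  k=3: m=22, d=47, a=1
  k=4: m=25, d=1, a=50
d=1 and a=2a₀=50 at k=4, so the next step gives (m, d) = (25, 47) again — its k=1 value — and the period has length 4.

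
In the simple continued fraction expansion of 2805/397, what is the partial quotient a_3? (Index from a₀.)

2805 = 7·397 + 26   →  a_0 = 7
397 = 15·26 + 7   →  a_1 = 15
26 = 3·7 + 5   →  a_2 = 3
7 = 1·5 + 2   →  a_3 = 1

1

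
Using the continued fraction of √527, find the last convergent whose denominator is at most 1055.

23737/1034

√527 = [22; 1, 21, 1, 44, …] (period length 4).
Convergents:
  p_0/q_0 = 22/1
  p_1/q_1 = 23/1
  p_2/q_2 = 505/22
  p_3/q_3 = 528/23
  p_4/q_4 = 23737/1034
  p_5/q_5 = 24265/1057
q_4 = 1034 ≤ 1055 < 1057 = q_5, so the answer is 23737/1034.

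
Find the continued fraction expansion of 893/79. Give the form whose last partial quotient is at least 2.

[11; 3, 3, 2, 3]

893 = 11*79 + 24
79 = 3*24 + 7
24 = 3*7 + 3
7 = 2*3 + 1
3 = 3*1 + 0  (stop)
So 893/79 = [11; 3, 3, 2, 3].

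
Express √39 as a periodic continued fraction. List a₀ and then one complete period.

a₀ = ⌊√39⌋ = 6.
With m₀=0, d₀=1 and mₖ₊₁ = dₖaₖ − mₖ, dₖ₊₁ = (n − mₖ₊₁²)/dₖ, aₖ₊₁ = ⌊(a₀+mₖ₊₁)/dₖ₊₁⌋:
  k=1: m=6, d=3, a=4
  k=2: m=6, d=1, a=12
d=1 and a=2a₀=12 at k=2, so the next step gives (m, d) = (6, 3) again — its k=1 value — and the period has length 2.

[6; 4, 12]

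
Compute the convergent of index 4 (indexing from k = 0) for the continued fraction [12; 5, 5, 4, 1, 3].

1646/135

Using pₖ = aₖpₖ₋₁ + pₖ₋₂, qₖ = aₖqₖ₋₁ + qₖ₋₂ (with p₋₁=1, p₋₂=0, q₋₁=0, q₋₂=1):
  k=0: a=12, p=12, q=1
  k=1: a=5, p=61, q=5
  k=2: a=5, p=317, q=26
  k=3: a=4, p=1329, q=109
  k=4: a=1, p=1646, q=135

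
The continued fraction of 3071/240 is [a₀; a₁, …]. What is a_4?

8

3071 = 12·240 + 191   →  a_0 = 12
240 = 1·191 + 49   →  a_1 = 1
191 = 3·49 + 44   →  a_2 = 3
49 = 1·44 + 5   →  a_3 = 1
44 = 8·5 + 4   →  a_4 = 8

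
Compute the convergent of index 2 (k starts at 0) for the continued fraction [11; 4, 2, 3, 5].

101/9

Using pₖ = aₖpₖ₋₁ + pₖ₋₂, qₖ = aₖqₖ₋₁ + qₖ₋₂ (with p₋₁=1, p₋₂=0, q₋₁=0, q₋₂=1):
  k=0: a=11, p=11, q=1
  k=1: a=4, p=45, q=4
  k=2: a=2, p=101, q=9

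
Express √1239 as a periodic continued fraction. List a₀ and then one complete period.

a₀ = ⌊√1239⌋ = 35.
With m₀=0, d₀=1 and mₖ₊₁ = dₖaₖ − mₖ, dₖ₊₁ = (n − mₖ₊₁²)/dₖ, aₖ₊₁ = ⌊(a₀+mₖ₊₁)/dₖ₊₁⌋:
  k=1: m=35, d=14, a=5
  k=2: m=35, d=1, a=70
d=1 and a=2a₀=70 at k=2, so the next step gives (m, d) = (35, 14) again — its k=1 value — and the period has length 2.

[35; 5, 70]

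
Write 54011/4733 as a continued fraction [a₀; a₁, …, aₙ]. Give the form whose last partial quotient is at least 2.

[11; 2, 2, 3, 18, 3, 1, 3]

54011 = 11·4733 + 1948
4733 = 2·1948 + 837
1948 = 2·837 + 274
837 = 3·274 + 15
274 = 18·15 + 4
15 = 3·4 + 3
4 = 1·3 + 1
3 = 3·1 + 0  (stop)
So 54011/4733 = [11; 2, 2, 3, 18, 3, 1, 3].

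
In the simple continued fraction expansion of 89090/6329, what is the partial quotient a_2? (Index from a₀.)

13

89090 = 14·6329 + 484   →  a_0 = 14
6329 = 13·484 + 37   →  a_1 = 13
484 = 13·37 + 3   →  a_2 = 13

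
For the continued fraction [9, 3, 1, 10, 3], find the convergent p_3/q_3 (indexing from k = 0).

Using pₖ = aₖpₖ₋₁ + pₖ₋₂, qₖ = aₖqₖ₋₁ + qₖ₋₂ (with p₋₁=1, p₋₂=0, q₋₁=0, q₋₂=1):
  k=0: a=9, p=9, q=1
  k=1: a=3, p=28, q=3
  k=2: a=1, p=37, q=4
  k=3: a=10, p=398, q=43

398/43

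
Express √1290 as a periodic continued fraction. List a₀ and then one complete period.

[35; 1, 10, 1, 70]

a₀ = ⌊√1290⌋ = 35.
With m₀=0, d₀=1 and mₖ₊₁ = dₖaₖ − mₖ, dₖ₊₁ = (n − mₖ₊₁²)/dₖ, aₖ₊₁ = ⌊(a₀+mₖ₊₁)/dₖ₊₁⌋:
  k=1: m=35, d=65, a=1
  k=2: m=30, d=6, a=10
  k=3: m=30, d=65, a=1
  k=4: m=35, d=1, a=70
d=1 and a=2a₀=70 at k=4, so the next step gives (m, d) = (35, 65) again — its k=1 value — and the period has length 4.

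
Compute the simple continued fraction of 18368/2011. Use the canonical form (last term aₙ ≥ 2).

18368 = 9·2011 + 269
2011 = 7·269 + 128
269 = 2·128 + 13
128 = 9·13 + 11
13 = 1·11 + 2
11 = 5·2 + 1
2 = 2·1 + 0  (stop)
So 18368/2011 = [9; 7, 2, 9, 1, 5, 2].

[9; 7, 2, 9, 1, 5, 2]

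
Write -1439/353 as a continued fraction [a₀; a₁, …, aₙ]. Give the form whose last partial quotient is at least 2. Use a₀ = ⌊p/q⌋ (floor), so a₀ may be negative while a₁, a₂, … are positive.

-1439 = -5*353 + 326
353 = 1*326 + 27
326 = 12*27 + 2
27 = 13*2 + 1
2 = 2*1 + 0  (stop)
So -1439/353 = [-5; 1, 12, 13, 2].

[-5; 1, 12, 13, 2]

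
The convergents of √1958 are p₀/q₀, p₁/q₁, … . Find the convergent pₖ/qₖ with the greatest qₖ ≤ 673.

√1958 = [44; 4, 88, …] (period length 2).
Convergents:
  p_0/q_0 = 44/1
  p_1/q_1 = 177/4
  p_2/q_2 = 15620/353
  p_3/q_3 = 62657/1416
q_2 = 353 ≤ 673 < 1416 = q_3, so the answer is 15620/353.

15620/353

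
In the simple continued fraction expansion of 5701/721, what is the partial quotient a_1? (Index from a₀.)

1

5701 = 7·721 + 654   →  a_0 = 7
721 = 1·654 + 67   →  a_1 = 1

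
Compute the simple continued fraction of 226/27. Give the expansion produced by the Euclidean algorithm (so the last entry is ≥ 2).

[8; 2, 1, 2, 3]

226 = 8×27 + 10
27 = 2×10 + 7
10 = 1×7 + 3
7 = 2×3 + 1
3 = 3×1 + 0  (stop)
So 226/27 = [8; 2, 1, 2, 3].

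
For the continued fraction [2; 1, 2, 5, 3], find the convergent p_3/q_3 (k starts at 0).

Using pₖ = aₖpₖ₋₁ + pₖ₋₂, qₖ = aₖqₖ₋₁ + qₖ₋₂ (with p₋₁=1, p₋₂=0, q₋₁=0, q₋₂=1):
  k=0: a=2, p=2, q=1
  k=1: a=1, p=3, q=1
  k=2: a=2, p=8, q=3
  k=3: a=5, p=43, q=16

43/16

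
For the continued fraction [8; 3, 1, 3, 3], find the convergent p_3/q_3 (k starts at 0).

Using pₖ = aₖpₖ₋₁ + pₖ₋₂, qₖ = aₖqₖ₋₁ + qₖ₋₂ (with p₋₁=1, p₋₂=0, q₋₁=0, q₋₂=1):
  k=0: a=8, p=8, q=1
  k=1: a=3, p=25, q=3
  k=2: a=1, p=33, q=4
  k=3: a=3, p=124, q=15

124/15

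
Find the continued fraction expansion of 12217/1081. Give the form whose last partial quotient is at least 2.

[11; 3, 3, 6, 17]

12217 = 11*1081 + 326
1081 = 3*326 + 103
326 = 3*103 + 17
103 = 6*17 + 1
17 = 17*1 + 0  (stop)
So 12217/1081 = [11; 3, 3, 6, 17].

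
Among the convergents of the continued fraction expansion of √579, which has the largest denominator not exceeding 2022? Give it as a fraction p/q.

18504/769

√579 = [24; 16, 48, …] (period length 2).
Convergents:
  p_0/q_0 = 24/1
  p_1/q_1 = 385/16
  p_2/q_2 = 18504/769
  p_3/q_3 = 296449/12320
q_2 = 769 ≤ 2022 < 12320 = q_3, so the answer is 18504/769.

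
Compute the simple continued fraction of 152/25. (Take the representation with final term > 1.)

152 = 6×25 + 2
25 = 12×2 + 1
2 = 2×1 + 0  (stop)
So 152/25 = [6; 12, 2].

[6; 12, 2]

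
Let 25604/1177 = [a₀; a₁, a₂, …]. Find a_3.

17

25604 = 21·1177 + 887   →  a_0 = 21
1177 = 1·887 + 290   →  a_1 = 1
887 = 3·290 + 17   →  a_2 = 3
290 = 17·17 + 1   →  a_3 = 17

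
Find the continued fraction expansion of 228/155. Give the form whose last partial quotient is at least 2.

228 = 1×155 + 73
155 = 2×73 + 9
73 = 8×9 + 1
9 = 9×1 + 0  (stop)
So 228/155 = [1; 2, 8, 9].

[1; 2, 8, 9]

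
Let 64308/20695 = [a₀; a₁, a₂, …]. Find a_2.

64308 = 3·20695 + 2223   →  a_0 = 3
20695 = 9·2223 + 688   →  a_1 = 9
2223 = 3·688 + 159   →  a_2 = 3

3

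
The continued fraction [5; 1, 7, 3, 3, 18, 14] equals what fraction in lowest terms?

125522/21349

Fold from the inside: start with 14/1.
  18 + 1/14 = 253/14
  3 + 14/253 = 773/253
  3 + 253/773 = 2572/773
  7 + 773/2572 = 18777/2572
  1 + 2572/18777 = 21349/18777
  5 + 18777/21349 = 125522/21349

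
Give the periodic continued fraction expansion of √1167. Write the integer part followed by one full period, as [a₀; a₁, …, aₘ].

a₀ = ⌊√1167⌋ = 34.
With m₀=0, d₀=1 and mₖ₊₁ = dₖaₖ − mₖ, dₖ₊₁ = (n − mₖ₊₁²)/dₖ, aₖ₊₁ = ⌊(a₀+mₖ₊₁)/dₖ₊₁⌋:
  k=1: m=34, d=11, a=6
  k=2: m=32, d=13, a=5
  k=3: m=33, d=6, a=11
  k=4: m=33, d=13, a=5
  k=5: m=32, d=11, a=6
  k=6: m=34, d=1, a=68
d=1 and a=2a₀=68 at k=6, so the next step gives (m, d) = (34, 11) again — its k=1 value — and the period has length 6.

[34; 6, 5, 11, 5, 6, 68]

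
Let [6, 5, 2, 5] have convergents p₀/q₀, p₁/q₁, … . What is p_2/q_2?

Using pₖ = aₖpₖ₋₁ + pₖ₋₂, qₖ = aₖqₖ₋₁ + qₖ₋₂ (with p₋₁=1, p₋₂=0, q₋₁=0, q₋₂=1):
  k=0: a=6, p=6, q=1
  k=1: a=5, p=31, q=5
  k=2: a=2, p=68, q=11

68/11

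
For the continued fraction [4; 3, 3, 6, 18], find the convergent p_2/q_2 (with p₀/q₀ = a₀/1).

Using pₖ = aₖpₖ₋₁ + pₖ₋₂, qₖ = aₖqₖ₋₁ + qₖ₋₂ (with p₋₁=1, p₋₂=0, q₋₁=0, q₋₂=1):
  k=0: a=4, p=4, q=1
  k=1: a=3, p=13, q=3
  k=2: a=3, p=43, q=10

43/10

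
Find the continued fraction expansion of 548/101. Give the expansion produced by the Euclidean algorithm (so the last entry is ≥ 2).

548 = 5*101 + 43
101 = 2*43 + 15
43 = 2*15 + 13
15 = 1*13 + 2
13 = 6*2 + 1
2 = 2*1 + 0  (stop)
So 548/101 = [5; 2, 2, 1, 6, 2].

[5; 2, 2, 1, 6, 2]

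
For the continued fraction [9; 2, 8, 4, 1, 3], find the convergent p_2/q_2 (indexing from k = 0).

Using pₖ = aₖpₖ₋₁ + pₖ₋₂, qₖ = aₖqₖ₋₁ + qₖ₋₂ (with p₋₁=1, p₋₂=0, q₋₁=0, q₋₂=1):
  k=0: a=9, p=9, q=1
  k=1: a=2, p=19, q=2
  k=2: a=8, p=161, q=17

161/17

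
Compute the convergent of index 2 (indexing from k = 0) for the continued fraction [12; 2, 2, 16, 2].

62/5

Using pₖ = aₖpₖ₋₁ + pₖ₋₂, qₖ = aₖqₖ₋₁ + qₖ₋₂ (with p₋₁=1, p₋₂=0, q₋₁=0, q₋₂=1):
  k=0: a=12, p=12, q=1
  k=1: a=2, p=25, q=2
  k=2: a=2, p=62, q=5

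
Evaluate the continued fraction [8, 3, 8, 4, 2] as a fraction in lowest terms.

1922/231

Fold from the inside: start with 2/1.
  4 + 1/2 = 9/2
  8 + 2/9 = 74/9
  3 + 9/74 = 231/74
  8 + 74/231 = 1922/231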